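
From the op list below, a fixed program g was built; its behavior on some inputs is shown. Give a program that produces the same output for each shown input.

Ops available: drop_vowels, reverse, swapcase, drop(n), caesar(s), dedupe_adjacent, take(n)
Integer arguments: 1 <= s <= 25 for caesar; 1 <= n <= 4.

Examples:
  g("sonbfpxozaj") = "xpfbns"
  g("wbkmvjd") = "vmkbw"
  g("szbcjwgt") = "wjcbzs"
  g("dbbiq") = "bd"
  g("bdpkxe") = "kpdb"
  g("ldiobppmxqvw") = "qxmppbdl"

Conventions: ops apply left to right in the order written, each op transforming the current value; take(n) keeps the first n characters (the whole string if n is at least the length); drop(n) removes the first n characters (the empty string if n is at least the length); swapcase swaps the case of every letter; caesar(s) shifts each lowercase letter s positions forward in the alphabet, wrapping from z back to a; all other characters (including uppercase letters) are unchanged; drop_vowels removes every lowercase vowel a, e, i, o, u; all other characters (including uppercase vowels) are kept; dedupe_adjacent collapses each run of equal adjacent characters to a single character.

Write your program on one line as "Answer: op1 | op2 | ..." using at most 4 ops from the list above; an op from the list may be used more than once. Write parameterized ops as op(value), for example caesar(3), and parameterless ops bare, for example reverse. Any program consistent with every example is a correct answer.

reverse | drop(1) | drop_vowels | drop(1)

Check, running the answer program on each example:
  "sonbfpxozaj" -> "jazoxpfbnos" -> "azoxpfbnos" -> "zxpfbns" -> "xpfbns"
  "wbkmvjd" -> "djvmkbw" -> "jvmkbw" -> "jvmkbw" -> "vmkbw"
  "szbcjwgt" -> "tgwjcbzs" -> "gwjcbzs" -> "gwjcbzs" -> "wjcbzs"
  "dbbiq" -> "qibbd" -> "ibbd" -> "bbd" -> "bd"
  "bdpkxe" -> "exkpdb" -> "xkpdb" -> "xkpdb" -> "kpdb"
  "ldiobppmxqvw" -> "wvqxmppboidl" -> "vqxmppboidl" -> "vqxmppbdl" -> "qxmppbdl"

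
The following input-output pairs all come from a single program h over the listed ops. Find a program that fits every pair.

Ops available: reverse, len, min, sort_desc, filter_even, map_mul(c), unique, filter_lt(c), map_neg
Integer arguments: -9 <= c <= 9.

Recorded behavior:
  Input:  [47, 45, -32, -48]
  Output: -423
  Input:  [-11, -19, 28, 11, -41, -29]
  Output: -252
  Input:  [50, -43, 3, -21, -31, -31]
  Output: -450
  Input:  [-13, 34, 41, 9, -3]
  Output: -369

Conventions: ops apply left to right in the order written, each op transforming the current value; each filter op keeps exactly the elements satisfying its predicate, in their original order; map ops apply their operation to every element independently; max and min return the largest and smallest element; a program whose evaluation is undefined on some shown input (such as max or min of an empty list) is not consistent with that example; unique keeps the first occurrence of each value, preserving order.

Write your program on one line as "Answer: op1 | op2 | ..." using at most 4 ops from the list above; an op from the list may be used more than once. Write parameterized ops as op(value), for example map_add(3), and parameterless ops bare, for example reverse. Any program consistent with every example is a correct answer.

map_mul(-9) | unique | min

Check, running the answer program on each example:
  [47, 45, -32, -48] -> [-423, -405, 288, 432] -> [-423, -405, 288, 432] -> -423
  [-11, -19, 28, 11, -41, -29] -> [99, 171, -252, -99, 369, 261] -> [99, 171, -252, -99, 369, 261] -> -252
  [50, -43, 3, -21, -31, -31] -> [-450, 387, -27, 189, 279, 279] -> [-450, 387, -27, 189, 279] -> -450
  [-13, 34, 41, 9, -3] -> [117, -306, -369, -81, 27] -> [117, -306, -369, -81, 27] -> -369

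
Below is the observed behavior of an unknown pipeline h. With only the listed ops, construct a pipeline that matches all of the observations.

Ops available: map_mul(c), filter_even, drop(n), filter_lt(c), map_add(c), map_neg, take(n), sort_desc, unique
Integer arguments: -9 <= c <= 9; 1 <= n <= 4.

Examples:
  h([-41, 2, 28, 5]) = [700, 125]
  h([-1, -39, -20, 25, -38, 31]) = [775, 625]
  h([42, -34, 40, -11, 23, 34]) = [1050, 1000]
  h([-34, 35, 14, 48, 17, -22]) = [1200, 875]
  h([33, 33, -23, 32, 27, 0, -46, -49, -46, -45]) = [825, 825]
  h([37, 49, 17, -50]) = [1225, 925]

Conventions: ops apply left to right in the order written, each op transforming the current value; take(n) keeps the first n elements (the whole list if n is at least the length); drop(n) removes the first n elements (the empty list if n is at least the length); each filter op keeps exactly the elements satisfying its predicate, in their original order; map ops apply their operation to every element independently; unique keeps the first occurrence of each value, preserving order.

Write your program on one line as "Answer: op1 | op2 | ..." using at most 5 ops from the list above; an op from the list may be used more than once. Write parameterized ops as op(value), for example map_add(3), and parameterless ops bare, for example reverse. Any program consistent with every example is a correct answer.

sort_desc | map_mul(-5) | map_mul(5) | take(2) | map_neg

Check, running the answer program on each example:
  [-41, 2, 28, 5] -> [28, 5, 2, -41] -> [-140, -25, -10, 205] -> [-700, -125, -50, 1025] -> [-700, -125] -> [700, 125]
  [-1, -39, -20, 25, -38, 31] -> [31, 25, -1, -20, -38, -39] -> [-155, -125, 5, 100, 190, 195] -> [-775, -625, 25, 500, 950, 975] -> [-775, -625] -> [775, 625]
  [42, -34, 40, -11, 23, 34] -> [42, 40, 34, 23, -11, -34] -> [-210, -200, -170, -115, 55, 170] -> [-1050, -1000, -850, -575, 275, 850] -> [-1050, -1000] -> [1050, 1000]
  [-34, 35, 14, 48, 17, -22] -> [48, 35, 17, 14, -22, -34] -> [-240, -175, -85, -70, 110, 170] -> [-1200, -875, -425, -350, 550, 850] -> [-1200, -875] -> [1200, 875]
  [33, 33, -23, 32, 27, 0, -46, -49, -46, -45] -> [33, 33, 32, 27, 0, -23, -45, -46, -46, -49] -> [-165, -165, -160, -135, 0, 115, 225, 230, 230, 245] -> [-825, -825, -800, -675, 0, 575, 1125, 1150, 1150, 1225] -> [-825, -825] -> [825, 825]
  [37, 49, 17, -50] -> [49, 37, 17, -50] -> [-245, -185, -85, 250] -> [-1225, -925, -425, 1250] -> [-1225, -925] -> [1225, 925]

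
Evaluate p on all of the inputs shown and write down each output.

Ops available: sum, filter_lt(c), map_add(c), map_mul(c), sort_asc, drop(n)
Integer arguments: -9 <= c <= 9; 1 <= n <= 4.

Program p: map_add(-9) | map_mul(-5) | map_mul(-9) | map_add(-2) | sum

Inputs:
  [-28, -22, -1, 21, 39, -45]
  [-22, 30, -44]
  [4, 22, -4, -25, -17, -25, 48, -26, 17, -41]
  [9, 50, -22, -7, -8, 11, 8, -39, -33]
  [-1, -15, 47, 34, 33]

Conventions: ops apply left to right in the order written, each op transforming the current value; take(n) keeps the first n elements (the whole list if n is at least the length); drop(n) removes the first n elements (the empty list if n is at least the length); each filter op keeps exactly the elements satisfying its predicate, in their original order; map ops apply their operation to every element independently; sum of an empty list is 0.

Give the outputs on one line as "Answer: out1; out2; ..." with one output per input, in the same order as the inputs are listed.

Execution, op by op:
  [-28, -22, -1, 21, 39, -45] -> [-37, -31, -10, 12, 30, -54] -> [185, 155, 50, -60, -150, 270] -> [-1665, -1395, -450, 540, 1350, -2430] -> [-1667, -1397, -452, 538, 1348, -2432] -> -4062
  [-22, 30, -44] -> [-31, 21, -53] -> [155, -105, 265] -> [-1395, 945, -2385] -> [-1397, 943, -2387] -> -2841
  [4, 22, -4, -25, -17, -25, 48, -26, 17, -41] -> [-5, 13, -13, -34, -26, -34, 39, -35, 8, -50] -> [25, -65, 65, 170, 130, 170, -195, 175, -40, 250] -> [-225, 585, -585, -1530, -1170, -1530, 1755, -1575, 360, -2250] -> [-227, 583, -587, -1532, -1172, -1532, 1753, -1577, 358, -2252] -> -6185
  [9, 50, -22, -7, -8, 11, 8, -39, -33] -> [0, 41, -31, -16, -17, 2, -1, -48, -42] -> [0, -205, 155, 80, 85, -10, 5, 240, 210] -> [0, 1845, -1395, -720, -765, 90, -45, -2160, -1890] -> [-2, 1843, -1397, -722, -767, 88, -47, -2162, -1892] -> -5058
  [-1, -15, 47, 34, 33] -> [-10, -24, 38, 25, 24] -> [50, 120, -190, -125, -120] -> [-450, -1080, 1710, 1125, 1080] -> [-452, -1082, 1708, 1123, 1078] -> 2375

-4062; -2841; -6185; -5058; 2375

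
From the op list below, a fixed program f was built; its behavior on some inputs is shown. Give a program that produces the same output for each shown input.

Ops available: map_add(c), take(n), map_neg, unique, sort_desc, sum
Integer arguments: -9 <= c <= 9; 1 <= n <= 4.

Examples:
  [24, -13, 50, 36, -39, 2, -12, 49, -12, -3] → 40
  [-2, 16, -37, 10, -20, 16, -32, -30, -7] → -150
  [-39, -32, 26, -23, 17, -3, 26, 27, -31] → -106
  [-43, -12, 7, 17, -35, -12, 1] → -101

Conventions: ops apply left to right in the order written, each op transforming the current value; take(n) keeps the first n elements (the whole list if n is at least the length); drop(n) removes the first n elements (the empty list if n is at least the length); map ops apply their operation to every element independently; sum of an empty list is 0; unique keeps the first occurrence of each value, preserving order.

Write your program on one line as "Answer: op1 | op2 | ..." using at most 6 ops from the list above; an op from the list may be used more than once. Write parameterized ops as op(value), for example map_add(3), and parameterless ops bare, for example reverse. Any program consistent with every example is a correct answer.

unique | map_add(-6) | map_neg | sort_desc | map_neg | sum

Check, running the answer program on each example:
  [24, -13, 50, 36, -39, 2, -12, 49, -12, -3] -> [24, -13, 50, 36, -39, 2, -12, 49, -3] -> [18, -19, 44, 30, -45, -4, -18, 43, -9] -> [-18, 19, -44, -30, 45, 4, 18, -43, 9] -> [45, 19, 18, 9, 4, -18, -30, -43, -44] -> [-45, -19, -18, -9, -4, 18, 30, 43, 44] -> 40
  [-2, 16, -37, 10, -20, 16, -32, -30, -7] -> [-2, 16, -37, 10, -20, -32, -30, -7] -> [-8, 10, -43, 4, -26, -38, -36, -13] -> [8, -10, 43, -4, 26, 38, 36, 13] -> [43, 38, 36, 26, 13, 8, -4, -10] -> [-43, -38, -36, -26, -13, -8, 4, 10] -> -150
  [-39, -32, 26, -23, 17, -3, 26, 27, -31] -> [-39, -32, 26, -23, 17, -3, 27, -31] -> [-45, -38, 20, -29, 11, -9, 21, -37] -> [45, 38, -20, 29, -11, 9, -21, 37] -> [45, 38, 37, 29, 9, -11, -20, -21] -> [-45, -38, -37, -29, -9, 11, 20, 21] -> -106
  [-43, -12, 7, 17, -35, -12, 1] -> [-43, -12, 7, 17, -35, 1] -> [-49, -18, 1, 11, -41, -5] -> [49, 18, -1, -11, 41, 5] -> [49, 41, 18, 5, -1, -11] -> [-49, -41, -18, -5, 1, 11] -> -101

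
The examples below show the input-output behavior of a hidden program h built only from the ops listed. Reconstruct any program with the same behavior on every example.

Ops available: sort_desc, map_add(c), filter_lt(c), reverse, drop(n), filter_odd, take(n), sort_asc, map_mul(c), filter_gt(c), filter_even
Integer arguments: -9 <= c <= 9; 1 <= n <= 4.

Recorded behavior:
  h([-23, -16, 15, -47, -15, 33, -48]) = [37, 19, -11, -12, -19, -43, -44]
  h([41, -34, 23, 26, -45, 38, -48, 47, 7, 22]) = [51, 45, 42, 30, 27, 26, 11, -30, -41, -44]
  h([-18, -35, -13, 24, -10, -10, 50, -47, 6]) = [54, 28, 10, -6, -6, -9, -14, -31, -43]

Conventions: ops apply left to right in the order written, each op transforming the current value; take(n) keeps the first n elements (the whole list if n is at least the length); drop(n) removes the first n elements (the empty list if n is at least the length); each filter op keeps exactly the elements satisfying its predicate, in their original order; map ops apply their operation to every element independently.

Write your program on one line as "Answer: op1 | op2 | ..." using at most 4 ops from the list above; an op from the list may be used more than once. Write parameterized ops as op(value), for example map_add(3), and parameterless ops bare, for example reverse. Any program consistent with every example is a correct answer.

sort_asc | sort_desc | map_add(4)

Check, running the answer program on each example:
  [-23, -16, 15, -47, -15, 33, -48] -> [-48, -47, -23, -16, -15, 15, 33] -> [33, 15, -15, -16, -23, -47, -48] -> [37, 19, -11, -12, -19, -43, -44]
  [41, -34, 23, 26, -45, 38, -48, 47, 7, 22] -> [-48, -45, -34, 7, 22, 23, 26, 38, 41, 47] -> [47, 41, 38, 26, 23, 22, 7, -34, -45, -48] -> [51, 45, 42, 30, 27, 26, 11, -30, -41, -44]
  [-18, -35, -13, 24, -10, -10, 50, -47, 6] -> [-47, -35, -18, -13, -10, -10, 6, 24, 50] -> [50, 24, 6, -10, -10, -13, -18, -35, -47] -> [54, 28, 10, -6, -6, -9, -14, -31, -43]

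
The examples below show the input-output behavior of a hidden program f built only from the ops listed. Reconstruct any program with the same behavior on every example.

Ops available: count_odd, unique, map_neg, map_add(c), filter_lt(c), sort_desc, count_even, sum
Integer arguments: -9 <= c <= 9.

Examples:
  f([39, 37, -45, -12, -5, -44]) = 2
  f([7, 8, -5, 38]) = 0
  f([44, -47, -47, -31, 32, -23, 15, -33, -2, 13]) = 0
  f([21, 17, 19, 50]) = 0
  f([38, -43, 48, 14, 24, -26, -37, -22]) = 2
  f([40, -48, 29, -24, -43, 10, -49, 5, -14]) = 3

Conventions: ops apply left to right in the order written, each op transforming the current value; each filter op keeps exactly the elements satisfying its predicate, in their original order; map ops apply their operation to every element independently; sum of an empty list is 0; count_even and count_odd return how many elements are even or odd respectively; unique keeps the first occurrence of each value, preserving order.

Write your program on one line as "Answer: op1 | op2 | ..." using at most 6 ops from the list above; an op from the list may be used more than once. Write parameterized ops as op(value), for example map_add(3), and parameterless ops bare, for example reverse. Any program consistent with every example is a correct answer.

unique | filter_lt(-8) | map_add(7) | map_neg | count_odd

Check, running the answer program on each example:
  [39, 37, -45, -12, -5, -44] -> [39, 37, -45, -12, -5, -44] -> [-45, -12, -44] -> [-38, -5, -37] -> [38, 5, 37] -> 2
  [7, 8, -5, 38] -> [7, 8, -5, 38] -> [] -> [] -> [] -> 0
  [44, -47, -47, -31, 32, -23, 15, -33, -2, 13] -> [44, -47, -31, 32, -23, 15, -33, -2, 13] -> [-47, -31, -23, -33] -> [-40, -24, -16, -26] -> [40, 24, 16, 26] -> 0
  [21, 17, 19, 50] -> [21, 17, 19, 50] -> [] -> [] -> [] -> 0
  [38, -43, 48, 14, 24, -26, -37, -22] -> [38, -43, 48, 14, 24, -26, -37, -22] -> [-43, -26, -37, -22] -> [-36, -19, -30, -15] -> [36, 19, 30, 15] -> 2
  [40, -48, 29, -24, -43, 10, -49, 5, -14] -> [40, -48, 29, -24, -43, 10, -49, 5, -14] -> [-48, -24, -43, -49, -14] -> [-41, -17, -36, -42, -7] -> [41, 17, 36, 42, 7] -> 3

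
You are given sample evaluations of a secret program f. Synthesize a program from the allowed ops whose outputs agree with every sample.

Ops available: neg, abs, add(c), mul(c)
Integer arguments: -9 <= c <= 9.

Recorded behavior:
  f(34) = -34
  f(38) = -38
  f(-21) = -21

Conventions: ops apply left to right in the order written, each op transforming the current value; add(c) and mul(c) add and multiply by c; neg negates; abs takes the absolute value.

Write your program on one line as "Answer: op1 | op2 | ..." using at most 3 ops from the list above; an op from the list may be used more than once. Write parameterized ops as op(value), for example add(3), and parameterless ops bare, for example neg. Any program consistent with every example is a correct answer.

abs | neg

Check, running the answer program on each example:
  34 -> 34 -> -34
  38 -> 38 -> -38
  -21 -> 21 -> -21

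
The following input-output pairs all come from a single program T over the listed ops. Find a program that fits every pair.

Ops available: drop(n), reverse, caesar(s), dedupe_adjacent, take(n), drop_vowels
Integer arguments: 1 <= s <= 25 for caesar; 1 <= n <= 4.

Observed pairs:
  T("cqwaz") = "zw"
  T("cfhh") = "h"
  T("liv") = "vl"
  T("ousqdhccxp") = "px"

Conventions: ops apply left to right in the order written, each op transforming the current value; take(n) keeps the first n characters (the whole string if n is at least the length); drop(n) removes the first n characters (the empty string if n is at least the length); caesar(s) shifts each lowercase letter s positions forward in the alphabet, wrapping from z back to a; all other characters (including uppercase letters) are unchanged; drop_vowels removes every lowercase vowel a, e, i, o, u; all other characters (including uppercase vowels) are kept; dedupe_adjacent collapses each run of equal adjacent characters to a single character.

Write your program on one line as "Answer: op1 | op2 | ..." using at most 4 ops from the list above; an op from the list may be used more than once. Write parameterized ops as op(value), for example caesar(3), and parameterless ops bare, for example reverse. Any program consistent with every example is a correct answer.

reverse | drop_vowels | take(2) | dedupe_adjacent

Check, running the answer program on each example:
  "cqwaz" -> "zawqc" -> "zwqc" -> "zw" -> "zw"
  "cfhh" -> "hhfc" -> "hhfc" -> "hh" -> "h"
  "liv" -> "vil" -> "vl" -> "vl" -> "vl"
  "ousqdhccxp" -> "pxcchdqsuo" -> "pxcchdqs" -> "px" -> "px"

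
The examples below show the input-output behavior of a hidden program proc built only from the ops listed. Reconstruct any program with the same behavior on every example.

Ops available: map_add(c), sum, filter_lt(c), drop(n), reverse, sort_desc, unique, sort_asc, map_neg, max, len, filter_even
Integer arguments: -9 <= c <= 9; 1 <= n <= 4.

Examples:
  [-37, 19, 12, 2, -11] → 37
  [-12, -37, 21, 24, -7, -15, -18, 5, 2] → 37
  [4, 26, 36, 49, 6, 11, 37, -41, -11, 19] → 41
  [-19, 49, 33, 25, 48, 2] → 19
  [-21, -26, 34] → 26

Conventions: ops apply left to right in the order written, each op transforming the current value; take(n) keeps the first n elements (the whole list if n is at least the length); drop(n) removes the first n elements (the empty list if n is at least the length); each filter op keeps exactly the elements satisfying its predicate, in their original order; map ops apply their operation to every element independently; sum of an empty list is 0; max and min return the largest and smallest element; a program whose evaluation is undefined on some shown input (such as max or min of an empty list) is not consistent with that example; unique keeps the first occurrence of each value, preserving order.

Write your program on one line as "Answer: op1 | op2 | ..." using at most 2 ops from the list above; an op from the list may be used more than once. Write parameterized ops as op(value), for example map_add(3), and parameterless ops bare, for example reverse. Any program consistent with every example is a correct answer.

map_neg | max

Check, running the answer program on each example:
  [-37, 19, 12, 2, -11] -> [37, -19, -12, -2, 11] -> 37
  [-12, -37, 21, 24, -7, -15, -18, 5, 2] -> [12, 37, -21, -24, 7, 15, 18, -5, -2] -> 37
  [4, 26, 36, 49, 6, 11, 37, -41, -11, 19] -> [-4, -26, -36, -49, -6, -11, -37, 41, 11, -19] -> 41
  [-19, 49, 33, 25, 48, 2] -> [19, -49, -33, -25, -48, -2] -> 19
  [-21, -26, 34] -> [21, 26, -34] -> 26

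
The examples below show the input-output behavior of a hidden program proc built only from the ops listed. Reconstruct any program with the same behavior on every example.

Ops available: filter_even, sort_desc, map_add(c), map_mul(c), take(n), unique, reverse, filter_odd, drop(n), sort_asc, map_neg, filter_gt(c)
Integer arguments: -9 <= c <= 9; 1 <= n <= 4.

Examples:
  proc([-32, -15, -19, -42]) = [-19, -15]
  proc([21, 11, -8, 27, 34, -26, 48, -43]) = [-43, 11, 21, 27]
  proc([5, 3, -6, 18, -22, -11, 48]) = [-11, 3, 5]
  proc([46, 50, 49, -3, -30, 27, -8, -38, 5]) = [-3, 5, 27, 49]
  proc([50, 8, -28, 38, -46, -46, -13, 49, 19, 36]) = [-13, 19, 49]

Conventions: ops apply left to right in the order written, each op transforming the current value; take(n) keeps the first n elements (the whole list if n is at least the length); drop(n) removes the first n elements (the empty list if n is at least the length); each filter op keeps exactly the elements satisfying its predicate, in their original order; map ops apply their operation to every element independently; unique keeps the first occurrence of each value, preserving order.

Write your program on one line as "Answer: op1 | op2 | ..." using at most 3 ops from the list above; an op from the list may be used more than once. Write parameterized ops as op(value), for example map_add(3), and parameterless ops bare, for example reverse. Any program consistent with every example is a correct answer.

filter_odd | sort_asc

Check, running the answer program on each example:
  [-32, -15, -19, -42] -> [-15, -19] -> [-19, -15]
  [21, 11, -8, 27, 34, -26, 48, -43] -> [21, 11, 27, -43] -> [-43, 11, 21, 27]
  [5, 3, -6, 18, -22, -11, 48] -> [5, 3, -11] -> [-11, 3, 5]
  [46, 50, 49, -3, -30, 27, -8, -38, 5] -> [49, -3, 27, 5] -> [-3, 5, 27, 49]
  [50, 8, -28, 38, -46, -46, -13, 49, 19, 36] -> [-13, 49, 19] -> [-13, 19, 49]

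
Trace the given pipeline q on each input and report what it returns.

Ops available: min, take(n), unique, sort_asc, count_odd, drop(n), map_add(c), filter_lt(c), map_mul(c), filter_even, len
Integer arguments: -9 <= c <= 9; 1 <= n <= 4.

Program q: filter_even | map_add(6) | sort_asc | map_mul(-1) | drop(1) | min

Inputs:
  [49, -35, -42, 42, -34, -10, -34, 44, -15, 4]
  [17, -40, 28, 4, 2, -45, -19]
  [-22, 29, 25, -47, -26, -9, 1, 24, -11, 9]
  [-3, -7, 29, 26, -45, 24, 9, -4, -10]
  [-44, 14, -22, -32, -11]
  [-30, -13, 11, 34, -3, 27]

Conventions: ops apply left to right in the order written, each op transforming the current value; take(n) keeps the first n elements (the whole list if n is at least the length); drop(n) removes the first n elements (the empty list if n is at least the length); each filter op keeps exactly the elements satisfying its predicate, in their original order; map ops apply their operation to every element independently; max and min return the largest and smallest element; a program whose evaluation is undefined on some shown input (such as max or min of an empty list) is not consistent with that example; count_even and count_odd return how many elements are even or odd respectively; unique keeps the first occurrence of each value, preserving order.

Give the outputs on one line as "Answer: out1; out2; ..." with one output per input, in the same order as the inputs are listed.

-50; -34; -30; -32; -20; -40

Execution, op by op:
  [49, -35, -42, 42, -34, -10, -34, 44, -15, 4] -> [-42, 42, -34, -10, -34, 44, 4] -> [-36, 48, -28, -4, -28, 50, 10] -> [-36, -28, -28, -4, 10, 48, 50] -> [36, 28, 28, 4, -10, -48, -50] -> [28, 28, 4, -10, -48, -50] -> -50
  [17, -40, 28, 4, 2, -45, -19] -> [-40, 28, 4, 2] -> [-34, 34, 10, 8] -> [-34, 8, 10, 34] -> [34, -8, -10, -34] -> [-8, -10, -34] -> -34
  [-22, 29, 25, -47, -26, -9, 1, 24, -11, 9] -> [-22, -26, 24] -> [-16, -20, 30] -> [-20, -16, 30] -> [20, 16, -30] -> [16, -30] -> -30
  [-3, -7, 29, 26, -45, 24, 9, -4, -10] -> [26, 24, -4, -10] -> [32, 30, 2, -4] -> [-4, 2, 30, 32] -> [4, -2, -30, -32] -> [-2, -30, -32] -> -32
  [-44, 14, -22, -32, -11] -> [-44, 14, -22, -32] -> [-38, 20, -16, -26] -> [-38, -26, -16, 20] -> [38, 26, 16, -20] -> [26, 16, -20] -> -20
  [-30, -13, 11, 34, -3, 27] -> [-30, 34] -> [-24, 40] -> [-24, 40] -> [24, -40] -> [-40] -> -40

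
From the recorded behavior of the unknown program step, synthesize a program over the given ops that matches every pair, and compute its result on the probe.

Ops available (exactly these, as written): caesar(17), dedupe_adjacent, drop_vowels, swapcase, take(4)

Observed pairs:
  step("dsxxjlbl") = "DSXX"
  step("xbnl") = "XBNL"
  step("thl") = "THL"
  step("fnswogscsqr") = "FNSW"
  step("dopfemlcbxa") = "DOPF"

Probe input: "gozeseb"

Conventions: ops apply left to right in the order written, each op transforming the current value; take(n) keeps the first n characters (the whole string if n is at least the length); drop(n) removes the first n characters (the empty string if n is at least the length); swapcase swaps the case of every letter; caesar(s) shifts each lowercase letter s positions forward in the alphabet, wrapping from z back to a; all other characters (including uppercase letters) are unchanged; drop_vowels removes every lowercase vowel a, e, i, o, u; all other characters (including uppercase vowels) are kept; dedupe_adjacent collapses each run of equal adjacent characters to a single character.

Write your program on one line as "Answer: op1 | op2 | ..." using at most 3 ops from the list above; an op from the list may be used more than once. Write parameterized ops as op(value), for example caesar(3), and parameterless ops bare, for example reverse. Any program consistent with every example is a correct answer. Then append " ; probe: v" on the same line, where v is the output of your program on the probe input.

take(4) | swapcase ; probe: "GOZE"

Check, running the answer program on each example:
  "dsxxjlbl" -> "dsxx" -> "DSXX"
  "xbnl" -> "xbnl" -> "XBNL"
  "thl" -> "thl" -> "THL"
  "fnswogscsqr" -> "fnsw" -> "FNSW"
  "dopfemlcbxa" -> "dopf" -> "DOPF"
  probe: "gozeseb" -> "goze" -> "GOZE"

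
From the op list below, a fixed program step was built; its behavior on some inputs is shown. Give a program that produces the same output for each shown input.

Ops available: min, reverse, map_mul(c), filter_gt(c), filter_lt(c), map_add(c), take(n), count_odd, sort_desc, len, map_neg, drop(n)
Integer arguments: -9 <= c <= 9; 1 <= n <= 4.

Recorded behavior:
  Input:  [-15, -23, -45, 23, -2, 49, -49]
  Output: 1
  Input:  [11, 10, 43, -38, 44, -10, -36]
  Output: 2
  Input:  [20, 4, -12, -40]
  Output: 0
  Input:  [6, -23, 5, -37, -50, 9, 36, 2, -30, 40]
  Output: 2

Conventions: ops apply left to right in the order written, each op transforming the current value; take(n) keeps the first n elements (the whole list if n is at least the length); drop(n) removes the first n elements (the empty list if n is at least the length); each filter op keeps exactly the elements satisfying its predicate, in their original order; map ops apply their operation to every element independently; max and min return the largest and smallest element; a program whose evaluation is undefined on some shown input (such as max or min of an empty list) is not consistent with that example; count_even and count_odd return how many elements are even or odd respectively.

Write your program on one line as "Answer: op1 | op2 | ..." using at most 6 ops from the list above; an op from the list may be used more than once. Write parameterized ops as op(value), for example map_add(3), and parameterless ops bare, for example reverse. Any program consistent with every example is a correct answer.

drop(1) | drop(4) | map_add(-4) | filter_lt(1) | len

Check, running the answer program on each example:
  [-15, -23, -45, 23, -2, 49, -49] -> [-23, -45, 23, -2, 49, -49] -> [49, -49] -> [45, -53] -> [-53] -> 1
  [11, 10, 43, -38, 44, -10, -36] -> [10, 43, -38, 44, -10, -36] -> [-10, -36] -> [-14, -40] -> [-14, -40] -> 2
  [20, 4, -12, -40] -> [4, -12, -40] -> [] -> [] -> [] -> 0
  [6, -23, 5, -37, -50, 9, 36, 2, -30, 40] -> [-23, 5, -37, -50, 9, 36, 2, -30, 40] -> [9, 36, 2, -30, 40] -> [5, 32, -2, -34, 36] -> [-2, -34] -> 2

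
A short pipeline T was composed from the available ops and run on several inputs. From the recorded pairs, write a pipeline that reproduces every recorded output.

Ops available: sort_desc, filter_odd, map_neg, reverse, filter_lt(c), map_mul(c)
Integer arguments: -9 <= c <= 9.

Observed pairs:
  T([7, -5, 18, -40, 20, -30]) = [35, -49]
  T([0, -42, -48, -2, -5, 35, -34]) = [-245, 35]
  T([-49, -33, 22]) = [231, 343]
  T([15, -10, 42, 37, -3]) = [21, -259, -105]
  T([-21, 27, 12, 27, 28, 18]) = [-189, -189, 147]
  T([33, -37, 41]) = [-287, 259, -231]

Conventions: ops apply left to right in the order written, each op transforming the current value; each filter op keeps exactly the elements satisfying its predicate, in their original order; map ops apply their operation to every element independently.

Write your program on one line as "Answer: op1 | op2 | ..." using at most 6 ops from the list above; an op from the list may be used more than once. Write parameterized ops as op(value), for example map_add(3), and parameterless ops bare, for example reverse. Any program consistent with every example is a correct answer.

reverse | filter_odd | map_neg | map_mul(-7) | map_neg

Check, running the answer program on each example:
  [7, -5, 18, -40, 20, -30] -> [-30, 20, -40, 18, -5, 7] -> [-5, 7] -> [5, -7] -> [-35, 49] -> [35, -49]
  [0, -42, -48, -2, -5, 35, -34] -> [-34, 35, -5, -2, -48, -42, 0] -> [35, -5] -> [-35, 5] -> [245, -35] -> [-245, 35]
  [-49, -33, 22] -> [22, -33, -49] -> [-33, -49] -> [33, 49] -> [-231, -343] -> [231, 343]
  [15, -10, 42, 37, -3] -> [-3, 37, 42, -10, 15] -> [-3, 37, 15] -> [3, -37, -15] -> [-21, 259, 105] -> [21, -259, -105]
  [-21, 27, 12, 27, 28, 18] -> [18, 28, 27, 12, 27, -21] -> [27, 27, -21] -> [-27, -27, 21] -> [189, 189, -147] -> [-189, -189, 147]
  [33, -37, 41] -> [41, -37, 33] -> [41, -37, 33] -> [-41, 37, -33] -> [287, -259, 231] -> [-287, 259, -231]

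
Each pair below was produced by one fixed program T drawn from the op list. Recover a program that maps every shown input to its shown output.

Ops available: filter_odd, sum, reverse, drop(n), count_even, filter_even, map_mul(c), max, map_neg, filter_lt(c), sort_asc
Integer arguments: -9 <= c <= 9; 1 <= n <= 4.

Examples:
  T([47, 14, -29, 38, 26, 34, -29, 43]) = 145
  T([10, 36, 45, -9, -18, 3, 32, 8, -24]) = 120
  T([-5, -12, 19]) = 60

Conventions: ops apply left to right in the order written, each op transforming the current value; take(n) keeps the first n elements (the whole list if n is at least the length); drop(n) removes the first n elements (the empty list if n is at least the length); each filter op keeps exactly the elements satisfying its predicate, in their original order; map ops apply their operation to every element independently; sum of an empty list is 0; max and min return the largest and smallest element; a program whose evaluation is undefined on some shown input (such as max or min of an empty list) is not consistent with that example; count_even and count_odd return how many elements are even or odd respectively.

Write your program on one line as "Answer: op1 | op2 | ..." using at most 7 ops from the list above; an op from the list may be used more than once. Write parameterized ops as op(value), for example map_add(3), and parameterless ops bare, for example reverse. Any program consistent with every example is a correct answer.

filter_lt(7) | map_neg | reverse | map_neg | map_mul(-5) | max

Check, running the answer program on each example:
  [47, 14, -29, 38, 26, 34, -29, 43] -> [-29, -29] -> [29, 29] -> [29, 29] -> [-29, -29] -> [145, 145] -> 145
  [10, 36, 45, -9, -18, 3, 32, 8, -24] -> [-9, -18, 3, -24] -> [9, 18, -3, 24] -> [24, -3, 18, 9] -> [-24, 3, -18, -9] -> [120, -15, 90, 45] -> 120
  [-5, -12, 19] -> [-5, -12] -> [5, 12] -> [12, 5] -> [-12, -5] -> [60, 25] -> 60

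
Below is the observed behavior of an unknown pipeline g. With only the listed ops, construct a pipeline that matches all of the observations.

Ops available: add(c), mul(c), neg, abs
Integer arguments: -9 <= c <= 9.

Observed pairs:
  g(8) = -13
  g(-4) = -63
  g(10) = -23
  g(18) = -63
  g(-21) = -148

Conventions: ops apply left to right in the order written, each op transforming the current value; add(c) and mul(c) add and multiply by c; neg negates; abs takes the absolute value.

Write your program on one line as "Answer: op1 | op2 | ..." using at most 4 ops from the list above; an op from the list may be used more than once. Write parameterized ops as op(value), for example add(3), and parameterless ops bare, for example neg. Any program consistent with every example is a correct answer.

add(-7) | abs | mul(-5) | add(-8)

Check, running the answer program on each example:
  8 -> 1 -> 1 -> -5 -> -13
  -4 -> -11 -> 11 -> -55 -> -63
  10 -> 3 -> 3 -> -15 -> -23
  18 -> 11 -> 11 -> -55 -> -63
  -21 -> -28 -> 28 -> -140 -> -148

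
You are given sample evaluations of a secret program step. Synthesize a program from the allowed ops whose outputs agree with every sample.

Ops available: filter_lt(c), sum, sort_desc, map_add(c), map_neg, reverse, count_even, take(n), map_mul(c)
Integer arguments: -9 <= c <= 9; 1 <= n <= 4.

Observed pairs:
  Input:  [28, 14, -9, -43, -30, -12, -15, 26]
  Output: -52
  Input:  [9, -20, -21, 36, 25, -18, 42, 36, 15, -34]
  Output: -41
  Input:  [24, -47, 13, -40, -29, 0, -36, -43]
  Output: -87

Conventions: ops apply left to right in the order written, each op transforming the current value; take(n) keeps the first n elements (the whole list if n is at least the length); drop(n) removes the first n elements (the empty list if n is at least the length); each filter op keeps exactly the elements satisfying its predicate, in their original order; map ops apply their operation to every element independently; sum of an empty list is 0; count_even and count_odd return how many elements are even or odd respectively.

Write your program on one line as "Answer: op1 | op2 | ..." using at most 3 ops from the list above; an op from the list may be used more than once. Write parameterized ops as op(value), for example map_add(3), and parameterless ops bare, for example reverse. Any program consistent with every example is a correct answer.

filter_lt(9) | take(2) | sum

Check, running the answer program on each example:
  [28, 14, -9, -43, -30, -12, -15, 26] -> [-9, -43, -30, -12, -15] -> [-9, -43] -> -52
  [9, -20, -21, 36, 25, -18, 42, 36, 15, -34] -> [-20, -21, -18, -34] -> [-20, -21] -> -41
  [24, -47, 13, -40, -29, 0, -36, -43] -> [-47, -40, -29, 0, -36, -43] -> [-47, -40] -> -87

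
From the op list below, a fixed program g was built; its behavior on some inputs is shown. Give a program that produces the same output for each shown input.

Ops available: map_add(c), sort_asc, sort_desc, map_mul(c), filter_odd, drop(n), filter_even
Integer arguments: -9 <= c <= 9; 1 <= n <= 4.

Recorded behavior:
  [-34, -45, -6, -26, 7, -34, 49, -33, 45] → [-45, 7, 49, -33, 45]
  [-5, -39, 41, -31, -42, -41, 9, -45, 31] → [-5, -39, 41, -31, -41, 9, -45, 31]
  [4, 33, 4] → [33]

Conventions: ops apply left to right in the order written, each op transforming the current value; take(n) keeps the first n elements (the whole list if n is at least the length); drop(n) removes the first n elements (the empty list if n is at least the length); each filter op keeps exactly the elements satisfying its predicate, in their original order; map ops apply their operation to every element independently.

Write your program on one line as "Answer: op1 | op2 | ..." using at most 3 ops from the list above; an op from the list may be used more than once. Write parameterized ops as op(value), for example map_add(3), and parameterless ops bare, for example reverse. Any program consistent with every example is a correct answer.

map_add(5) | filter_even | map_add(-5)

Check, running the answer program on each example:
  [-34, -45, -6, -26, 7, -34, 49, -33, 45] -> [-29, -40, -1, -21, 12, -29, 54, -28, 50] -> [-40, 12, 54, -28, 50] -> [-45, 7, 49, -33, 45]
  [-5, -39, 41, -31, -42, -41, 9, -45, 31] -> [0, -34, 46, -26, -37, -36, 14, -40, 36] -> [0, -34, 46, -26, -36, 14, -40, 36] -> [-5, -39, 41, -31, -41, 9, -45, 31]
  [4, 33, 4] -> [9, 38, 9] -> [38] -> [33]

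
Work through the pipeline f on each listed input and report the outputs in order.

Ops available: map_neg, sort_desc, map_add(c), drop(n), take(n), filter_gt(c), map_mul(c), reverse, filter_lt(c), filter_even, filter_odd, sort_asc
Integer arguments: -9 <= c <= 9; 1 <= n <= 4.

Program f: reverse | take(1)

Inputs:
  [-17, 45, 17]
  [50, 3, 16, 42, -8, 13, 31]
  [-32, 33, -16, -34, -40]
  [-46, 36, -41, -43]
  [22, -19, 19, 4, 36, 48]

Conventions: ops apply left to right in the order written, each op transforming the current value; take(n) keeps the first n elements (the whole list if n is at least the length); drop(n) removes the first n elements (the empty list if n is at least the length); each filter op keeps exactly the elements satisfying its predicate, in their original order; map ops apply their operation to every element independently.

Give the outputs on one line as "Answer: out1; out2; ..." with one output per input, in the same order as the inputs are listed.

Execution, op by op:
  [-17, 45, 17] -> [17, 45, -17] -> [17]
  [50, 3, 16, 42, -8, 13, 31] -> [31, 13, -8, 42, 16, 3, 50] -> [31]
  [-32, 33, -16, -34, -40] -> [-40, -34, -16, 33, -32] -> [-40]
  [-46, 36, -41, -43] -> [-43, -41, 36, -46] -> [-43]
  [22, -19, 19, 4, 36, 48] -> [48, 36, 4, 19, -19, 22] -> [48]

[17]; [31]; [-40]; [-43]; [48]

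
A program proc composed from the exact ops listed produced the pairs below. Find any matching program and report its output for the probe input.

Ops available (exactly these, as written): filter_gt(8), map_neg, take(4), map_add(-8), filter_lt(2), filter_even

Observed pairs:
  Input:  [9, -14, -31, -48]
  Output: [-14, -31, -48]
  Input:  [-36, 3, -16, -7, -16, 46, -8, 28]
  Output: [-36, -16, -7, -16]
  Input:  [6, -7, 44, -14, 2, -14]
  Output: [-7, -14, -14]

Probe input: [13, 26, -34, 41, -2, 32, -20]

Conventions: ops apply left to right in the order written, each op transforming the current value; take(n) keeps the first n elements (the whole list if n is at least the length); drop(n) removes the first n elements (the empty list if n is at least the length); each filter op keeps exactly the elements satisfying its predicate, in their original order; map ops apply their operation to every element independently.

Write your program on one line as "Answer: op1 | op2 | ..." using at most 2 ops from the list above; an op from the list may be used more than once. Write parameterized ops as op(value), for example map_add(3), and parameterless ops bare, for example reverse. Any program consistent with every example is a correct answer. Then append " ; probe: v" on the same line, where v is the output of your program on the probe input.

filter_lt(2) | take(4) ; probe: [-34, -2, -20]

Check, running the answer program on each example:
  [9, -14, -31, -48] -> [-14, -31, -48] -> [-14, -31, -48]
  [-36, 3, -16, -7, -16, 46, -8, 28] -> [-36, -16, -7, -16, -8] -> [-36, -16, -7, -16]
  [6, -7, 44, -14, 2, -14] -> [-7, -14, -14] -> [-7, -14, -14]
  probe: [13, 26, -34, 41, -2, 32, -20] -> [-34, -2, -20] -> [-34, -2, -20]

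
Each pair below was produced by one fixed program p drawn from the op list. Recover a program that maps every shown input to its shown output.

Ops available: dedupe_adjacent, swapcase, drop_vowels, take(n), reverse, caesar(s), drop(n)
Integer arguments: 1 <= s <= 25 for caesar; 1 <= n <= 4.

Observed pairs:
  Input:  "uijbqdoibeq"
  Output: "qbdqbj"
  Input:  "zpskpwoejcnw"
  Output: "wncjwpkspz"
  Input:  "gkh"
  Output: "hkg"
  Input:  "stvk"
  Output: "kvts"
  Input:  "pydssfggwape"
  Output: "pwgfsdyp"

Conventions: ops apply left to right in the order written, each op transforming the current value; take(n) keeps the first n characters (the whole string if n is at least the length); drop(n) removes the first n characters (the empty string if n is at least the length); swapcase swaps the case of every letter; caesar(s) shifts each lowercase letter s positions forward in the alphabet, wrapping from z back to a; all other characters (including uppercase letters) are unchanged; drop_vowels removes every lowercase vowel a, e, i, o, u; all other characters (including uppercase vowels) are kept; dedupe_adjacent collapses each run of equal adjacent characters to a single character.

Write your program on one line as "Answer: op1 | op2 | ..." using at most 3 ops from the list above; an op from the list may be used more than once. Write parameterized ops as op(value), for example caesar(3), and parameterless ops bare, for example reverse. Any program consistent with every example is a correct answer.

drop_vowels | reverse | dedupe_adjacent

Check, running the answer program on each example:
  "uijbqdoibeq" -> "jbqdbq" -> "qbdqbj" -> "qbdqbj"
  "zpskpwoejcnw" -> "zpskpwjcnw" -> "wncjwpkspz" -> "wncjwpkspz"
  "gkh" -> "gkh" -> "hkg" -> "hkg"
  "stvk" -> "stvk" -> "kvts" -> "kvts"
  "pydssfggwape" -> "pydssfggwp" -> "pwggfssdyp" -> "pwgfsdyp"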